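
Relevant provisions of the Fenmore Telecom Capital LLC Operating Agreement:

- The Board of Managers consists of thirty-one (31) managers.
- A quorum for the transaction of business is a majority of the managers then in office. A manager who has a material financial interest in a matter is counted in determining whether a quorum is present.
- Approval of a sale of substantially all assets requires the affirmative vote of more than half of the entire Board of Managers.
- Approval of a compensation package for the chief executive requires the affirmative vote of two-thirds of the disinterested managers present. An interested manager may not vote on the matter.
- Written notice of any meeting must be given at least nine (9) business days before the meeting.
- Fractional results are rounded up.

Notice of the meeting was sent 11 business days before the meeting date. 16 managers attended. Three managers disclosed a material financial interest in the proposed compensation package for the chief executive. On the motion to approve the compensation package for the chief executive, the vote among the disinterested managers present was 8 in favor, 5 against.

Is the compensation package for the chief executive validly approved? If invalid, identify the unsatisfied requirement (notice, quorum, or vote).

Notice: 11 business days given; 9 required (11 ≥ 9). Satisfied.
Quorum: 16 present (interested managers count toward quorum); quorum is 16. Satisfied.
Vote: the compensation package for the chief executive requires two-thirds of the disinterested managers present (16 − 3 = 13). 2/3 of 13 = 8.67, rounded up to 9, so 9 affirmative votes are needed; 8 voted in favor. Not satisfied.

Invalid — vote requirement not satisfied.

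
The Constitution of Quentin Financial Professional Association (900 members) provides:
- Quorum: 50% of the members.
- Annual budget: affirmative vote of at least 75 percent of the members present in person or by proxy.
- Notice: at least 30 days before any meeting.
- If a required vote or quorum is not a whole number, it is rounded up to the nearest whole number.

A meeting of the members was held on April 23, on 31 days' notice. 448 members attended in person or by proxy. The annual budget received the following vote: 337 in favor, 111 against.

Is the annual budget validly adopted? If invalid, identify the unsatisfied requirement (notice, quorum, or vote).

Invalid — quorum requirement not satisfied.

Notice: 31 days given; 30 required. Satisfied.
Quorum: 50% of 900 = 450; 448 present. Not satisfied.
Vote: requires three-fourths of those present (448); 3/4 of 448 = 336, so 336 needed; 337 in favor. Satisfied.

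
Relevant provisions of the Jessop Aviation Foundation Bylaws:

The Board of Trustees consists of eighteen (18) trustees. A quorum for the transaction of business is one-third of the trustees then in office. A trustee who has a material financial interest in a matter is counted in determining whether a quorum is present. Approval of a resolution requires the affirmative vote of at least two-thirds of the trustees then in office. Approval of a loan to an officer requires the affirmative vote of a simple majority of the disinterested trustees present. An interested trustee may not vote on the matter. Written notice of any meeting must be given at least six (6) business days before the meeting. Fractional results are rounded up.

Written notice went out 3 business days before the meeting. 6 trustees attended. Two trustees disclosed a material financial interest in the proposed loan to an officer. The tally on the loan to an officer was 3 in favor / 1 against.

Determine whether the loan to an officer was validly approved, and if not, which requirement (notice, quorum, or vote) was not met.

Invalid — notice requirement not satisfied.

Notice: 3 business days given; 6 required (3 < 6). Not satisfied.
Quorum: 6 present (interested trustees count toward quorum); quorum is 6. Satisfied.
Vote: the loan to an officer requires a majority of the disinterested trustees present (6 − 2 = 4). A majority of 4 is 3, so 3 affirmative votes are needed; 3 voted in favor. Satisfied.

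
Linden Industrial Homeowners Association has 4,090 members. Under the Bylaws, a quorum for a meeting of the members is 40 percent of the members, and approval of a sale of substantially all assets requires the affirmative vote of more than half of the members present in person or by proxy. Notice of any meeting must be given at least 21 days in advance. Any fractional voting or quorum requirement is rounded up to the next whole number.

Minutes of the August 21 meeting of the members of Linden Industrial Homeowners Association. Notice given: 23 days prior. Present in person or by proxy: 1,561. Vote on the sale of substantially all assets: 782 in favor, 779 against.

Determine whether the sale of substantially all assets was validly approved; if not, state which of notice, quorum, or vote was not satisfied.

Notice: 23 days given; 21 required. Satisfied.
Quorum: 40% of 4,090 = 1,636; 1,561 present. Not satisfied.
Vote: requires a majority of those present (1,561); a majority of 1561 is 781, so 781 needed; 782 in favor. Satisfied.

Invalid — quorum requirement not satisfied.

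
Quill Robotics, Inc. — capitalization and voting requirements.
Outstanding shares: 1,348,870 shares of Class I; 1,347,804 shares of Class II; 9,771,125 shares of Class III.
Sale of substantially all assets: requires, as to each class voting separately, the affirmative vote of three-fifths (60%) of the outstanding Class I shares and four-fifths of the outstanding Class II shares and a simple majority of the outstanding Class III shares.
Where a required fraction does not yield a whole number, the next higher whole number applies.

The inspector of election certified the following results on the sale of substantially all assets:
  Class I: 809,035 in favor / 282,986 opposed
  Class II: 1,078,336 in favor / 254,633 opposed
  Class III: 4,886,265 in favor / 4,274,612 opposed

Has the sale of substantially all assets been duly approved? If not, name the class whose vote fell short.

Not approved — the Class I shares did not give the required vote.

Class I: 3/5 of 1348870 = 809322; 809,322 required, 809,035 in favor — not approved.
Class II: 4/5 of 1347804 = 1078243.20, rounded up to 1078244; 1,078,244 required, 1,078,336 in favor — approved.
Class III: a majority of 9771125 is 4885563; 4,885,563 required, 4,886,265 in favor — approved.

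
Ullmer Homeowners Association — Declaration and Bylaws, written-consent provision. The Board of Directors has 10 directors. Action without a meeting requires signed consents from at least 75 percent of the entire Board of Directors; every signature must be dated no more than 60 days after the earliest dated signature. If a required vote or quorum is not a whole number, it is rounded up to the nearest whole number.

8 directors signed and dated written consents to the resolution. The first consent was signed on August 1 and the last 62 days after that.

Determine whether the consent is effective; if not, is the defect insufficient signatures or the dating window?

Not effective — dating-window requirement not satisfied.

Signatures required: at least 75 percent of 10 — 3/4 of 10 = 7.50, rounded up to 8, so 8 needed; 8 signed. Sufficient.
Dating window: the latest signature is 62 days after the earliest; the limit is 60 days. Outside the window.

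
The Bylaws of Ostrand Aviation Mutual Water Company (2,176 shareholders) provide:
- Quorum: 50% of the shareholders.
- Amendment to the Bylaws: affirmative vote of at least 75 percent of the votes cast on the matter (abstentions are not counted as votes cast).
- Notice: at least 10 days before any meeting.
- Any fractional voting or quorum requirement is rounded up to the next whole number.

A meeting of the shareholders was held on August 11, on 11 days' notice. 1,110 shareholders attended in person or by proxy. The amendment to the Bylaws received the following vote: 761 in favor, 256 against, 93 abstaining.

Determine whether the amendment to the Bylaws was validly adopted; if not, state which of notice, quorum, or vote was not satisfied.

Invalid — vote requirement not satisfied.

Notice: 11 days given; 10 required. Satisfied.
Quorum: 50% of 2,176 = 1,088; 1,110 present. Satisfied.
Vote: requires three-fourths of the votes cast (1,110 − 93 abstaining = 1,017); 3/4 of 1017 = 762.75, rounded up to 763, so 763 needed; 761 in favor. Not satisfied.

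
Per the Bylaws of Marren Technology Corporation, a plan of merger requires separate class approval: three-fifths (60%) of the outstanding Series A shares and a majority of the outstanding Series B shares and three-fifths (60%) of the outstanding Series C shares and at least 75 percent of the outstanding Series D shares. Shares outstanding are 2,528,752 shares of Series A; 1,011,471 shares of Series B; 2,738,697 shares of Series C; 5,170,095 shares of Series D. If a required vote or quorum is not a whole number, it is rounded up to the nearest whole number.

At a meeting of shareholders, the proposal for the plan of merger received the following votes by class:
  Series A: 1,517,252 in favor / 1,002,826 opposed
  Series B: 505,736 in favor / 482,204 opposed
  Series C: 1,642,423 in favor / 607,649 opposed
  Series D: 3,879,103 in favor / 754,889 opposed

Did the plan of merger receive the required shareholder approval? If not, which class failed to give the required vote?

Series A: 3/5 of 2528752 = 1517251.20, rounded up to 1517252; 1,517,252 required, 1,517,252 in favor — approved.
Series B: a majority of 1011471 is 505736; 505,736 required, 505,736 in favor — approved.
Series C: 3/5 of 2738697 = 1643218.20, rounded up to 1643219; 1,643,219 required, 1,642,423 in favor — not approved.
Series D: 3/4 of 5170095 = 3877571.25, rounded up to 3877572; 3,877,572 required, 3,879,103 in favor — approved.

Not approved — the Series C shares did not give the required vote.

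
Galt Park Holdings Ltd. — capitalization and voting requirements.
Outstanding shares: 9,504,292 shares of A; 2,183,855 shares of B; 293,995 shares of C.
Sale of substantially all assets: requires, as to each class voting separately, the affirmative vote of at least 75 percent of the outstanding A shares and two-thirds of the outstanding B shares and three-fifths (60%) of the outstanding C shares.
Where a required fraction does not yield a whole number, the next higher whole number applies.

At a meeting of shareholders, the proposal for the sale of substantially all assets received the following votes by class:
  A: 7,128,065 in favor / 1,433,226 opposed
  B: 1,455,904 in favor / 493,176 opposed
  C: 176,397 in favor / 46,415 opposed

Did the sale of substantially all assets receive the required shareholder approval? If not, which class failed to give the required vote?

A: 3/4 of 9504292 = 7128219; 7,128,219 required, 7,128,065 in favor — not approved.
B: 2/3 of 2183855 = 1455903.33, rounded up to 1455904; 1,455,904 required, 1,455,904 in favor — approved.
C: 3/5 of 293995 = 176397; 176,397 required, 176,397 in favor — approved.

Not approved — the A shares did not give the required vote.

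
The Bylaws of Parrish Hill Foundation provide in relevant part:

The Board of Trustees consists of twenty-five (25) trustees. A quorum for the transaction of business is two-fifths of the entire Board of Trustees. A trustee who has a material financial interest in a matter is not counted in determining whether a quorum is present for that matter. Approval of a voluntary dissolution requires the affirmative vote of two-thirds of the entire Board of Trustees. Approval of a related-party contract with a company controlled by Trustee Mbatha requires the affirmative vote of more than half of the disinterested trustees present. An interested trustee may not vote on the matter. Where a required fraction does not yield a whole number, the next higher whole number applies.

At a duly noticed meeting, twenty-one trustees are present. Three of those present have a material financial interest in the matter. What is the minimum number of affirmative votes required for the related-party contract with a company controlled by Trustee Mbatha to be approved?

The related-party contract with a company controlled by Trustee Mbatha requires a majority of the disinterested trustees present (21 − 3 = 18).
A majority of 18 is 10.

10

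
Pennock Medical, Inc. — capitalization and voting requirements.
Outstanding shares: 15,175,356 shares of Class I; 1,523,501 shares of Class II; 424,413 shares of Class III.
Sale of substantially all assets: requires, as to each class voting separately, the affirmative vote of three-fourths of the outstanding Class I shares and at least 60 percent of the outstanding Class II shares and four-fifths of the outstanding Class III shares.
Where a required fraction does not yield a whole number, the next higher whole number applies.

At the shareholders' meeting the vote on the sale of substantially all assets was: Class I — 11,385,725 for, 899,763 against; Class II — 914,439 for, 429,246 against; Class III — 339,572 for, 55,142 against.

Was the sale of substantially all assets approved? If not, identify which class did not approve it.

Class I: 3/4 of 15175356 = 11381517; 11,381,517 required, 11,385,725 in favor — approved.
Class II: 3/5 of 1523501 = 914100.60, rounded up to 914101; 914,101 required, 914,439 in favor — approved.
Class III: 4/5 of 424413 = 339530.40, rounded up to 339531; 339,531 required, 339,572 in favor — approved.

Approved — every class gave the required vote.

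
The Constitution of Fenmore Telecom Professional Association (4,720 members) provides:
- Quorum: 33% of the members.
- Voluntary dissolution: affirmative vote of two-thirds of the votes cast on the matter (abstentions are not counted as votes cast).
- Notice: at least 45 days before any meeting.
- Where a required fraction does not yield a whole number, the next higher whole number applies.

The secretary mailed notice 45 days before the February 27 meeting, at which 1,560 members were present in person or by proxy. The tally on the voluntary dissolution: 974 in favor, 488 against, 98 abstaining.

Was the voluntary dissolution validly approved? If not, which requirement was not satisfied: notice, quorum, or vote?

Notice: 45 days given; 45 required. Satisfied.
Quorum: 33% of 4,720 = 1,557.60, rounded up to 1,558; 1,560 present. Satisfied.
Vote: requires two-thirds of the votes cast (1,560 − 98 abstaining = 1,462); 2/3 of 1462 = 974.67, rounded up to 975, so 975 needed; 974 in favor. Not satisfied.

Invalid — vote requirement not satisfied.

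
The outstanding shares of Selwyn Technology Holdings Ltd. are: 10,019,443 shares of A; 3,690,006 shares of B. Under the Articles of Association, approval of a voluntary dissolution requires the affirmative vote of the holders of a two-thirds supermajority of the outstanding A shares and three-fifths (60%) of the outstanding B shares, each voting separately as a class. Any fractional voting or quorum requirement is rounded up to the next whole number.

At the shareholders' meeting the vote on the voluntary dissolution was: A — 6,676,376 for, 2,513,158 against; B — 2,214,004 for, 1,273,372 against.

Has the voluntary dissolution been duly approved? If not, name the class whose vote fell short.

A: 2/3 of 10019443 = 6679628.67, rounded up to 6679629; 6,679,629 required, 6,676,376 in favor — not approved.
B: 3/5 of 3690006 = 2214003.60, rounded up to 2214004; 2,214,004 required, 2,214,004 in favor — approved.

Not approved — the A shares did not give the required vote.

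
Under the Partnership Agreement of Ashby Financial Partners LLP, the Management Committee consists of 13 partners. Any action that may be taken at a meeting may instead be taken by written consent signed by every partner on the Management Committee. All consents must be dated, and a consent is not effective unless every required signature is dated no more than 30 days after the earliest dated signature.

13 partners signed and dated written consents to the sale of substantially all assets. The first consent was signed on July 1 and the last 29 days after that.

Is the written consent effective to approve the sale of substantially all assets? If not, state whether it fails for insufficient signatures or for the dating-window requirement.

Signatures required: all of 13 — unanimous means all 13, so 13 needed; 13 signed. Sufficient.
Dating window: the latest signature is 29 days after the earliest; the limit is 30 days. Within the window.

Effective — both the signature and dating-window requirements are satisfied.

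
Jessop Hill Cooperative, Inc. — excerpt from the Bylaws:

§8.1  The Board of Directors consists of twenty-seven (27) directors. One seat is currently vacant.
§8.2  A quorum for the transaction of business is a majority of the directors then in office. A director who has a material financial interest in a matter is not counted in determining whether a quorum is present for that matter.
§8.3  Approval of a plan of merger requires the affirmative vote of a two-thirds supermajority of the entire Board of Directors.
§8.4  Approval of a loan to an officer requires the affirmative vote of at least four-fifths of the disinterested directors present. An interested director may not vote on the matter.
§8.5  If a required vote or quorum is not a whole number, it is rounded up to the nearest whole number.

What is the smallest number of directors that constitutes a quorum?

A majority of 26 is 14.

14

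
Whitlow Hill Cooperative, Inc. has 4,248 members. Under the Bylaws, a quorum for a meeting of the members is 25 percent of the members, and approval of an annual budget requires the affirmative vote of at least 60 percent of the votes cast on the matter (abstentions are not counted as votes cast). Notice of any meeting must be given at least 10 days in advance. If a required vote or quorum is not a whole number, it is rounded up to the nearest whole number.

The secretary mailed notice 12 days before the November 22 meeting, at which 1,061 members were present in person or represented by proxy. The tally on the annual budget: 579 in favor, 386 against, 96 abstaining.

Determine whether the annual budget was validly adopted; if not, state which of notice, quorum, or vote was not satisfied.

Invalid — quorum requirement not satisfied.

Notice: 12 days given; 10 required. Satisfied.
Quorum: 25% of 4,248 = 1,062; 1,061 present. Not satisfied.
Vote: requires three-fifths of the votes cast (1,061 − 96 abstaining = 965); 3/5 of 965 = 579, so 579 needed; 579 in favor. Satisfied.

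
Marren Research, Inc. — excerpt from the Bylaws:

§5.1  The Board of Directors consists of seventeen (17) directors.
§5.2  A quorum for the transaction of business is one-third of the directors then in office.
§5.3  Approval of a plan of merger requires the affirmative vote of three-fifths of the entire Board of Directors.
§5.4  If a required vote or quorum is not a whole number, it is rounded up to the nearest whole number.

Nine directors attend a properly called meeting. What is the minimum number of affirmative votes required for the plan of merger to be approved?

The plan of merger requires three-fifths of the entire Board of Directors (17).
3/5 of 17 = 10.20, rounded up to 11.
(Only 9 can vote, so the plan of merger cannot pass at this meeting, but the required vote is still 11.)

11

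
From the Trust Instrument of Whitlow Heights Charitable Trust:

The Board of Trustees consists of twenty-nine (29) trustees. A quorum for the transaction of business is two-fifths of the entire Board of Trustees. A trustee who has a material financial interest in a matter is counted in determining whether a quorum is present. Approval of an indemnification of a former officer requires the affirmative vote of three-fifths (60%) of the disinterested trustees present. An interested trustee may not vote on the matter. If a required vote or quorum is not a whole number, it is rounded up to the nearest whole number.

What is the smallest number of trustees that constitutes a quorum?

12

2/5 of 29 = 11.60, rounded up to 12.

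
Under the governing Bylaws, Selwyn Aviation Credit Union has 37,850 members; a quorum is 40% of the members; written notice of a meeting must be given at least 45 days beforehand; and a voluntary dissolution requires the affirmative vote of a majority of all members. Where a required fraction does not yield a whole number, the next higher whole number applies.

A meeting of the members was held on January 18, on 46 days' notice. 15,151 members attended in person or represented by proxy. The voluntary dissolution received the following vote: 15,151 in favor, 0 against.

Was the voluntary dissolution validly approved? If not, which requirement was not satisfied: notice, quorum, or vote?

Notice: 46 days given; 45 required. Satisfied.
Quorum: 40% of 37,850 = 15,140; 15,151 present. Satisfied.
Vote: requires a majority of all members (37,850); a majority of 37850 is 18926, so 18,926 needed; 15,151 in favor. Not satisfied.

Invalid — vote requirement not satisfied.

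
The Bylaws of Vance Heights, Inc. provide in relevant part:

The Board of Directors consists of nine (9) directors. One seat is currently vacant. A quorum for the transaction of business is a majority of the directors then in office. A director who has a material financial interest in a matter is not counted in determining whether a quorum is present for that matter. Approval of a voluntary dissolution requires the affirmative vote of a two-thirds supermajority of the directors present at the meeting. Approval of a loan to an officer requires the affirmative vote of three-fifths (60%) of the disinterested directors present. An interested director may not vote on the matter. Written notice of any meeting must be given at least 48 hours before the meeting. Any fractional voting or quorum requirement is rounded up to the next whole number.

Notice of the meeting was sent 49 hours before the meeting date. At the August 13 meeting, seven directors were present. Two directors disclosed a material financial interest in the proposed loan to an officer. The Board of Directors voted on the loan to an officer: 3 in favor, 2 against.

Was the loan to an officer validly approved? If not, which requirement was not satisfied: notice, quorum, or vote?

Valid — all requirements satisfied.

Notice: 49 hours given; 48 required (49 ≥ 48). Satisfied.
Quorum: 7 present, but the 2 interested directors do not count, leaving 5. Quorum is 5. Satisfied.
Vote: the loan to an officer requires three-fifths of the disinterested directors present (7 − 2 = 5). 3/5 of 5 = 3, so 3 affirmative votes are needed; 3 voted in favor. Satisfied.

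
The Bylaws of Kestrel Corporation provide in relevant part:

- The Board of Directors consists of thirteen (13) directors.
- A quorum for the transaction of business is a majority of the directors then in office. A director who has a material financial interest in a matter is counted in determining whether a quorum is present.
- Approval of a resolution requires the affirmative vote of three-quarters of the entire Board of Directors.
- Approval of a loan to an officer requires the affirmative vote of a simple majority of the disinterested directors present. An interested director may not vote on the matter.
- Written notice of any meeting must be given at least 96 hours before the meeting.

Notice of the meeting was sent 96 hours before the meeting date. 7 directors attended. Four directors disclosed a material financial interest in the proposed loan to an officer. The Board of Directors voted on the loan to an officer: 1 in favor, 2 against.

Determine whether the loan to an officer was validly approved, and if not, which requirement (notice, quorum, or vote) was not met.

Notice: 96 hours given; 96 required (96 ≥ 96). Satisfied.
Quorum: 7 present (interested directors count toward quorum); quorum is 7. Satisfied.
Vote: the loan to an officer requires a majority of the disinterested directors present (7 − 4 = 3). A majority of 3 is 2, so 2 affirmative votes are needed; 1 voted in favor. Not satisfied.

Invalid — vote requirement not satisfied.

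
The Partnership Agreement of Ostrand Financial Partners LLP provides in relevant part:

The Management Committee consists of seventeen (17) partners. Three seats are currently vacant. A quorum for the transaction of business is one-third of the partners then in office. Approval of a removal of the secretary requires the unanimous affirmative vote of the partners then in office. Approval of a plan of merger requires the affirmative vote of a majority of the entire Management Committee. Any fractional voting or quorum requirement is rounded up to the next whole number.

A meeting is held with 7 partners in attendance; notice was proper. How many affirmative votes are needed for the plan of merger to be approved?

9

The plan of merger requires a majority of the entire Management Committee (17).
A majority of 17 is 9.
(Only 7 can vote, so the plan of merger cannot pass at this meeting, but the required vote is still 9.)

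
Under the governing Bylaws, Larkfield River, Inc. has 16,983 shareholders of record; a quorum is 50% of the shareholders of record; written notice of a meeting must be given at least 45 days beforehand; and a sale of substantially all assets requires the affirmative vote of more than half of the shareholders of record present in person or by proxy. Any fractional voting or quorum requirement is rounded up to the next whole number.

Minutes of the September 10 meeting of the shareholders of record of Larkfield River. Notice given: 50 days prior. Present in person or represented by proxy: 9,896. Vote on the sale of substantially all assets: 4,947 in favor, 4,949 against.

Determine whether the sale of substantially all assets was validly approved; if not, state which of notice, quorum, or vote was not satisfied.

Notice: 50 days given; 45 required. Satisfied.
Quorum: 50% of 16,983 = 8,491.50, rounded up to 8,492; 9,896 present. Satisfied.
Vote: requires a majority of those present (9,896); a majority of 9896 is 4949, so 4,949 needed; 4,947 in favor. Not satisfied.

Invalid — vote requirement not satisfied.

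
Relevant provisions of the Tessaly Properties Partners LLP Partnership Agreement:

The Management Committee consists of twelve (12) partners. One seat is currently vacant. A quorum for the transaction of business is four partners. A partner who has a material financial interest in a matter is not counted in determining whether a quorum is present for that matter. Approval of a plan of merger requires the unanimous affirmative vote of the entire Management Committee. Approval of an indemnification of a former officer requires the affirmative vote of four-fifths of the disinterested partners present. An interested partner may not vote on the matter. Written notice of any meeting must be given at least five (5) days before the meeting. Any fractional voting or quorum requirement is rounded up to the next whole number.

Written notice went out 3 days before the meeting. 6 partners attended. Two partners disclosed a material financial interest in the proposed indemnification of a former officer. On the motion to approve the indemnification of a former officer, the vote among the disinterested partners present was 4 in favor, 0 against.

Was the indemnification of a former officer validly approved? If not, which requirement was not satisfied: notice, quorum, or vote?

Invalid — notice requirement not satisfied.

Notice: 3 days given; 5 required (3 < 5). Not satisfied.
Quorum: 6 present, but the 2 interested partners do not count, leaving 4. Quorum is 4. Satisfied.
Vote: the indemnification of a former officer requires four-fifths of the disinterested partners present (6 − 2 = 4). 4/5 of 4 = 3.20, rounded up to 4, so 4 affirmative votes are needed; 4 voted in favor. Satisfied.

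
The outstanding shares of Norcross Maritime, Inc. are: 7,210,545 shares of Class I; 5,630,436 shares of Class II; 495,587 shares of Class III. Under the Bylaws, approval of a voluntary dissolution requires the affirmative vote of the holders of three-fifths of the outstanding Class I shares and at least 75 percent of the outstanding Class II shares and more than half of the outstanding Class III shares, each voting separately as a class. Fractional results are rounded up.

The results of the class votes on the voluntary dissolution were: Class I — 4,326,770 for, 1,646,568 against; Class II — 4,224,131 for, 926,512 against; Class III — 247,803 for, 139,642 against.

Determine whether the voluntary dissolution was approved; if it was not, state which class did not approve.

Approved — every class gave the required vote.

Class I: 3/5 of 7210545 = 4326327; 4,326,327 required, 4,326,770 in favor — approved.
Class II: 3/4 of 5630436 = 4222827; 4,222,827 required, 4,224,131 in favor — approved.
Class III: a majority of 495587 is 247794; 247,794 required, 247,803 in favor — approved.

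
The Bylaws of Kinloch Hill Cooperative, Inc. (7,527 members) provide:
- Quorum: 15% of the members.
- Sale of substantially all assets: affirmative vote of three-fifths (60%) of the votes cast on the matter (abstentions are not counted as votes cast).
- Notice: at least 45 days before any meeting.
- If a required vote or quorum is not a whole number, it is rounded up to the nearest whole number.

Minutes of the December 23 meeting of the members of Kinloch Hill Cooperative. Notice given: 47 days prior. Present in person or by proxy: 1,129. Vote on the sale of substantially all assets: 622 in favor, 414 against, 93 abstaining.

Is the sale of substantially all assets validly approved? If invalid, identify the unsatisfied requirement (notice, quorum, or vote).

Notice: 47 days given; 45 required. Satisfied.
Quorum: 15% of 7,527 = 1,129.05, rounded up to 1,130; 1,129 present. Not satisfied.
Vote: requires three-fifths of the votes cast (1,129 − 93 abstaining = 1,036); 3/5 of 1036 = 621.60, rounded up to 622, so 622 needed; 622 in favor. Satisfied.

Invalid — quorum requirement not satisfied.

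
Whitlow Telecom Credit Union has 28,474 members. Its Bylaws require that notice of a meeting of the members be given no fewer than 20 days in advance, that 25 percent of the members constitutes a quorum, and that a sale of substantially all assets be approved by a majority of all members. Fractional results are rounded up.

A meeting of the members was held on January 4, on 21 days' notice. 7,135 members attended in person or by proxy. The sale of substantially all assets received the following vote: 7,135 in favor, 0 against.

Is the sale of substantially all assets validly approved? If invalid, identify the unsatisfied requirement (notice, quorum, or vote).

Notice: 21 days given; 20 required. Satisfied.
Quorum: 25% of 28,474 = 7,118.50, rounded up to 7,119; 7,135 present. Satisfied.
Vote: requires a majority of all members (28,474); a majority of 28474 is 14238, so 14,238 needed; 7,135 in favor. Not satisfied.

Invalid — vote requirement not satisfied.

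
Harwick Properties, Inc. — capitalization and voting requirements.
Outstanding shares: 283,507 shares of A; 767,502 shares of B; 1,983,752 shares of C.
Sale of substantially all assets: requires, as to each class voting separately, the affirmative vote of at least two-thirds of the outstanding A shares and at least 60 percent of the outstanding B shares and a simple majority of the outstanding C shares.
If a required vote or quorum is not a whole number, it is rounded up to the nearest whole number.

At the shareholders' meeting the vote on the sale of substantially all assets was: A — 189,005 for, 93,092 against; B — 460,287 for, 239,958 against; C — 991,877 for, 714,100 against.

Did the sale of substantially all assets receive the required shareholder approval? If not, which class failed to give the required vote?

A: 2/3 of 283507 = 189004.67, rounded up to 189005; 189,005 required, 189,005 in favor — approved.
B: 3/5 of 767502 = 460501.20, rounded up to 460502; 460,502 required, 460,287 in favor — not approved.
C: a majority of 1983752 is 991877; 991,877 required, 991,877 in favor — approved.

Not approved — the B shares did not give the required vote.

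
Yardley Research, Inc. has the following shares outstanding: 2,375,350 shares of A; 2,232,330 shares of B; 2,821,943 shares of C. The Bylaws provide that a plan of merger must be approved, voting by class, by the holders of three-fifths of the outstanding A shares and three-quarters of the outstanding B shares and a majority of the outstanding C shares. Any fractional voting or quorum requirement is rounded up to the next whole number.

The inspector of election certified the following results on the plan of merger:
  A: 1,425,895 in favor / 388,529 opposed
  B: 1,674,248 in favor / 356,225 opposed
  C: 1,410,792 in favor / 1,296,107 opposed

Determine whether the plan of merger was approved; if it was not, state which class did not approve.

Not approved — the C shares did not give the required vote.

A: 3/5 of 2375350 = 1425210; 1,425,210 required, 1,425,895 in favor — approved.
B: 3/4 of 2232330 = 1674247.50, rounded up to 1674248; 1,674,248 required, 1,674,248 in favor — approved.
C: a majority of 2821943 is 1410972; 1,410,972 required, 1,410,792 in favor — not approved.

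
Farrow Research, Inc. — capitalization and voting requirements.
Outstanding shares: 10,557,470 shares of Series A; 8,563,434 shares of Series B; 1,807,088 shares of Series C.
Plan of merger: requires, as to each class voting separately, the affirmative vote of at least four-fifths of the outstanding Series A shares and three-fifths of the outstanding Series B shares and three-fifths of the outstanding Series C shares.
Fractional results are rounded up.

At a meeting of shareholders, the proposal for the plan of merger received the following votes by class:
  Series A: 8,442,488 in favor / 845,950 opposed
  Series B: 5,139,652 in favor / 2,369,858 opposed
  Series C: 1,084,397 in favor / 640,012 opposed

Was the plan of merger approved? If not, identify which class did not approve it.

Not approved — the Series A shares did not give the required vote.

Series A: 4/5 of 10557470 = 8445976; 8,445,976 required, 8,442,488 in favor — not approved.
Series B: 3/5 of 8563434 = 5138060.40, rounded up to 5138061; 5,138,061 required, 5,139,652 in favor — approved.
Series C: 3/5 of 1807088 = 1084252.80, rounded up to 1084253; 1,084,253 required, 1,084,397 in favor — approved.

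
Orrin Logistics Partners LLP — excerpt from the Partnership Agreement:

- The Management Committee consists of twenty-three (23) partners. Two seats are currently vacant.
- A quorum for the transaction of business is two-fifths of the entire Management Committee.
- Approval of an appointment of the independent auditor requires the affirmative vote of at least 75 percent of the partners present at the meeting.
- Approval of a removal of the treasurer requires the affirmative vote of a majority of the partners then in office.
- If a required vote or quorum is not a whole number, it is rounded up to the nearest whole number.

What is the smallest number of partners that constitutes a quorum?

10

2/5 of 23 = 9.20, rounded up to 10.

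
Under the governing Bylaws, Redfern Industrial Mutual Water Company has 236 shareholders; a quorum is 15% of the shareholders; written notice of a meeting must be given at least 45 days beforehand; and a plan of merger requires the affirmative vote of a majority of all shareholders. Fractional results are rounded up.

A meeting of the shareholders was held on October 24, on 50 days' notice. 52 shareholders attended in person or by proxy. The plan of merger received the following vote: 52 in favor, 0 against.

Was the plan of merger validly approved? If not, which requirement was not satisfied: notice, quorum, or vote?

Notice: 50 days given; 45 required. Satisfied.
Quorum: 15% of 236 = 35.40, rounded up to 36; 52 present. Satisfied.
Vote: requires a majority of all shareholders (236); a majority of 236 is 119, so 119 needed; 52 in favor. Not satisfied.

Invalid — vote requirement not satisfied.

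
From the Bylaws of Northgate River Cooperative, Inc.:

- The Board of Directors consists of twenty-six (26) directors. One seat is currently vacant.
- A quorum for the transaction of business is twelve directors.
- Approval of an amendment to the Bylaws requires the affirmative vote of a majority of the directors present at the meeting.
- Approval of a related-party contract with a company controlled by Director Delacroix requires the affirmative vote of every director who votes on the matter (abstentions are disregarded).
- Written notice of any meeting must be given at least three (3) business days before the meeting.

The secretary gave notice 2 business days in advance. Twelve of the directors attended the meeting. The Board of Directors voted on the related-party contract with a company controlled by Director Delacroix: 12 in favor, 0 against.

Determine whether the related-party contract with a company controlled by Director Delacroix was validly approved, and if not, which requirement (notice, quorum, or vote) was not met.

Invalid — notice requirement not satisfied.

Notice: 2 business days given; 3 required (2 < 3). Not satisfied.
Quorum: 12 present; quorum is 12. Satisfied.
Vote: the related-party contract with a company controlled by Director Delacroix requires the unanimous vote of the votes cast (12). Unanimous means all 12, so 12 affirmative votes are needed; 12 voted in favor. Satisfied.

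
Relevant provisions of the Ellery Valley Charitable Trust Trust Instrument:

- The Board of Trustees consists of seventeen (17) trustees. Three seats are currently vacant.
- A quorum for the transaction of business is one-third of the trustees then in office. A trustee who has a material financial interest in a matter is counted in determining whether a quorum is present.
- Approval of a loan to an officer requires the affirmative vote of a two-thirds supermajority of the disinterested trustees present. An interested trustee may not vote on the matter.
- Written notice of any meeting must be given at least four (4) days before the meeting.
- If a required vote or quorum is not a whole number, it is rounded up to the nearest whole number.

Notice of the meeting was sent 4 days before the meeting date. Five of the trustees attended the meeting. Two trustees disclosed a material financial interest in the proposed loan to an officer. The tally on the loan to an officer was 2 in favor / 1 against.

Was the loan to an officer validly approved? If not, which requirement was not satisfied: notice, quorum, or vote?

Notice: 4 days given; 4 required (4 ≥ 4). Satisfied.
Quorum: 5 present (interested trustees count toward quorum); quorum is 5. Satisfied.
Vote: the loan to an officer requires two-thirds of the disinterested trustees present (5 − 2 = 3). 2/3 of 3 = 2, so 2 affirmative votes are needed; 2 voted in favor. Satisfied.

Valid — all requirements satisfied.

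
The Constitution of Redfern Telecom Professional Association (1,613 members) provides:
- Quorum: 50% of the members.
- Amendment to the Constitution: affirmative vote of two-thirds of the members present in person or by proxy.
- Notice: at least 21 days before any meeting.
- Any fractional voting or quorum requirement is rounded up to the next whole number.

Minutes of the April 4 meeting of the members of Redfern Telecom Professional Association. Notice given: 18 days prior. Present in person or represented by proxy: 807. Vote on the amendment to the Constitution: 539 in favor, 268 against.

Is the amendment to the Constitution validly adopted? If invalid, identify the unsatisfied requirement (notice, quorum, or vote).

Notice: 18 days given; 21 required. Not satisfied.
Quorum: 50% of 1,613 = 806.50, rounded up to 807; 807 present. Satisfied.
Vote: requires two-thirds of those present (807); 2/3 of 807 = 538, so 538 needed; 539 in favor. Satisfied.

Invalid — notice requirement not satisfied.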